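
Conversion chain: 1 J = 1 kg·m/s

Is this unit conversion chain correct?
The chain is incorrect (it contains an error).

Incorrect: Joule is kg·m²/s², not kg·m/s (that is momentum)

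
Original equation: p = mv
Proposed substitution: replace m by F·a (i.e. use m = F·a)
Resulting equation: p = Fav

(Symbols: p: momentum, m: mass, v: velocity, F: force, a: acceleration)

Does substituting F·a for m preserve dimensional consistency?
No

[m] = [M] and [F·a] = [L^2 M T^-4]. These differ, so the substitution replaces a quantity by one of different dimensions and the result p = Fav has LHS [L M T^-1] vs RHS [L^3 M T^-5] — inconsistent.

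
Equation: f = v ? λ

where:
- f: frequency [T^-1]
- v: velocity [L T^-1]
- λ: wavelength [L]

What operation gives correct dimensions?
division (÷): f = v ÷ λ

f [T^-1]; v [L T^-1]; λ [L].
v × λ → [L^2 T^-1] ✗
v ÷ λ → [T^-1] ✓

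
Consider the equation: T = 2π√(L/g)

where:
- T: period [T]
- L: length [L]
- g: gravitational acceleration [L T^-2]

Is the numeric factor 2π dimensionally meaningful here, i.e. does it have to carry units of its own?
No

T has dimensions [T] and √(L/g) already has dimensions [T], so the equation balances without 2π contributing any dimensions. 2π is a pure (dimensionless) number; changing or removing it would not affect dimensional consistency.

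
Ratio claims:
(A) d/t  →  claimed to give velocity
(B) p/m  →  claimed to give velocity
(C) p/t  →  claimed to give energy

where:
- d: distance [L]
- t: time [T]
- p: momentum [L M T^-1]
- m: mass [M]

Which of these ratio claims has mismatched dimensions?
(C) p/t does not give energy

(A) d/t: [L T^-1] = velocity [L T^-1] ✓
(B) p/m: [L T^-1] = velocity [L T^-1] ✓
(C) p/t: [L M T^-2] ≠ energy [L^2 M T^-2] ✗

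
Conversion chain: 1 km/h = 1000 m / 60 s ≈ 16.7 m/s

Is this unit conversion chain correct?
The chain is incorrect (it contains an error).

Incorrect: 1 h = 3600 s, not 60 s (1 km/h ≈ 0.278 m/s)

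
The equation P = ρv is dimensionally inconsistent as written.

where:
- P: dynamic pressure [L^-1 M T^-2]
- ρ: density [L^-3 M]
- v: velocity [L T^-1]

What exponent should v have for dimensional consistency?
The exponent of v should be 2: P = ρv^2

The LHS P has dimensions [L^-1 M T^-2]; v has dimensions [L T^-1].
As written, the RHS ρv (exponent 1 on v) has dimensions [L^-2 M T^-1], which does not match.
With exponent 2, the RHS ρv^2 has dimensions [L^-1 M T^-2], matching the LHS.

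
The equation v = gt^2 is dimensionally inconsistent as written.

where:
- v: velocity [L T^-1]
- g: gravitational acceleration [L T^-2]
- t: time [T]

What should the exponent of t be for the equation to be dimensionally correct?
The exponent of t should be 1: v = gt

The LHS v has dimensions [L T^-1]; t has dimensions [T].
As written, the RHS gt^2 (exponent 2 on t) has dimensions [L], which does not match.
With exponent 1, the RHS gt has dimensions [L T^-1], matching the LHS.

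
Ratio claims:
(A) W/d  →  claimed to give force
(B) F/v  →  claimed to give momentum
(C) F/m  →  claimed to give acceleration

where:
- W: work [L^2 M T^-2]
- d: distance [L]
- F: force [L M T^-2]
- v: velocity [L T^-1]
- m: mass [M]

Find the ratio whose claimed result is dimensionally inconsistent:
(B) F/v does not give momentum

(A) W/d: [L M T^-2] = force [L M T^-2] ✓
(B) F/v: [M T^-1] ≠ momentum [L M T^-1] ✗
(C) F/m: [L T^-2] = acceleration [L T^-2] ✓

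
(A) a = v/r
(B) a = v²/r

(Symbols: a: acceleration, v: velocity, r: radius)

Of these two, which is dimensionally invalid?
(A)

(A) a = v/r: LHS [L T^-2], RHS [T^-1] ✗
(B) a = v²/r: LHS [L T^-2], RHS [L T^-2] ✓

Expression (A) a = v/r is dimensionally incorrect.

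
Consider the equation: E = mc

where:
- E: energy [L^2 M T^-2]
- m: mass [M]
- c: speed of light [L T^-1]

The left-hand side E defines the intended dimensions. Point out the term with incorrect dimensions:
The right-hand side term mc

E has dimensions [L^2 M T^-2], but mc has dimensions [L M T^-1], so the term mc is dimensionally wrong for E.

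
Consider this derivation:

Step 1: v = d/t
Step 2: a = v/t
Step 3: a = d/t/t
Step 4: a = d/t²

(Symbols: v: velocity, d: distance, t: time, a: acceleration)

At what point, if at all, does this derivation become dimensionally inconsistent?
No step introduces an error — all steps are dimensionally consistent.

Step 1: v = d/t → LHS [L T^-1], RHS [L T^-1] ✓
Step 2: a = v/t → LHS [L T^-2], RHS [L T^-2] ✓
Step 3: a = d/t/t → LHS [L T^-2], RHS [L T^-2] ✓
Step 4: a = d/t² → LHS [L T^-2], RHS [L T^-2] ✓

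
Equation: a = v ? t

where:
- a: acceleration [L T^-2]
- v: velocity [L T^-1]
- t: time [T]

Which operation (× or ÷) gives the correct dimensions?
division (÷): a = v ÷ t

a [L T^-2]; v [L T^-1]; t [T].
v × t → [L] ✗
v ÷ t → [L T^-2] ✓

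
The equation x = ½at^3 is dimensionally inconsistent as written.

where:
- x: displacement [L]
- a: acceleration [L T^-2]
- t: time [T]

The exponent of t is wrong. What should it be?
The exponent of t should be 2: x = ½at^2

The LHS x has dimensions [L]; t has dimensions [T].
As written, the RHS ½at^3 (exponent 3 on t) has dimensions [L T], which does not match.
With exponent 2, the RHS ½at^2 has dimensions [L], matching the LHS.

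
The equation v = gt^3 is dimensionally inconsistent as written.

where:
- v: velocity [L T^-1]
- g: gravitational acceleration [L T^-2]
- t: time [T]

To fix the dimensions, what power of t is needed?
The exponent of t should be 1: v = gt

The LHS v has dimensions [L T^-1]; t has dimensions [T].
As written, the RHS gt^3 (exponent 3 on t) has dimensions [L T], which does not match.
With exponent 1, the RHS gt has dimensions [L T^-1], matching the LHS.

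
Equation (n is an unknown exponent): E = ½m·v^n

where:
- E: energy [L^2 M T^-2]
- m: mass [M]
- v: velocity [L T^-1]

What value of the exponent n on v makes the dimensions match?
n = 2

E has dimensions [L^2 M T^-2]; v has dimensions [L T^-1].
The rest of the RHS has dimensions [M], so v^n must supply [L^2 T^-2].
With n = 2: ½m·v^2 has dimensions [L^2 M T^-2], matching the LHS ✓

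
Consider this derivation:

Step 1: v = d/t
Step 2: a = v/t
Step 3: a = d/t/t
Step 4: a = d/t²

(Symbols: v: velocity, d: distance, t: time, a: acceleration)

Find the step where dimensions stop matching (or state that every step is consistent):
No step introduces an error — all steps are dimensionally consistent.

Step 1: v = d/t → LHS [L T^-1], RHS [L T^-1] ✓
Step 2: a = v/t → LHS [L T^-2], RHS [L T^-2] ✓
Step 3: a = d/t/t → LHS [L T^-2], RHS [L T^-2] ✓
Step 4: a = d/t² → LHS [L T^-2], RHS [L T^-2] ✓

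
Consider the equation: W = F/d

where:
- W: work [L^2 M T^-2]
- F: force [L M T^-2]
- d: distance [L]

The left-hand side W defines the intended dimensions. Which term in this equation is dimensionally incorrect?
The right-hand side term F/d

W has dimensions [L^2 M T^-2], but F/d has dimensions [M T^-2], so the term F/d is dimensionally wrong for W.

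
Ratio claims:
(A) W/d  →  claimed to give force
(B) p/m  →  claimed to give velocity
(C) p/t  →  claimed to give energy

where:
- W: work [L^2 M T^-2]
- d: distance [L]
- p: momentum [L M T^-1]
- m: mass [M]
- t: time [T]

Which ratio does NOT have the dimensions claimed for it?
(C) p/t does not give energy

(A) W/d: [L M T^-2] = force [L M T^-2] ✓
(B) p/m: [L T^-1] = velocity [L T^-1] ✓
(C) p/t: [L M T^-2] ≠ energy [L^2 M T^-2] ✗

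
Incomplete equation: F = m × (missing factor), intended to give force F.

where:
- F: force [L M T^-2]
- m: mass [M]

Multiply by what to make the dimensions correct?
a (acceleration), dimensions [L T^-2]

F has dimensions [L M T^-2] and m has dimensions [M].
The missing factor must have dimensions [L M T^-2] / [M] = [L T^-2], i.e. acceleration (a).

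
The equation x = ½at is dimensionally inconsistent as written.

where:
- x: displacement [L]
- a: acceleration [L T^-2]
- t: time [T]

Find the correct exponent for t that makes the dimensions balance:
The exponent of t should be 2: x = ½at^2

The LHS x has dimensions [L]; t has dimensions [T].
As written, the RHS ½at (exponent 1 on t) has dimensions [L T^-1], which does not match.
With exponent 2, the RHS ½at^2 has dimensions [L], matching the LHS.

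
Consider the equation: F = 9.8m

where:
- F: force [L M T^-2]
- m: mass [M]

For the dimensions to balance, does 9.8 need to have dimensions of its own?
Yes

F has dimensions [L M T^-2], while m alone has dimensions [M]. For the equation to balance, the factor 9.8 must carry dimensions [L T^-2] — it is a dimensional constant (a numerical value of a physical quantity with its units suppressed), not a pure number.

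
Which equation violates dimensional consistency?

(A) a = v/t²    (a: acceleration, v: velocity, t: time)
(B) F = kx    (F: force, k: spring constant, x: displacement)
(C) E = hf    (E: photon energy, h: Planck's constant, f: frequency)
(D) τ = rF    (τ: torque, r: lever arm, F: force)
(A) a = v/t²

The equation (A) a = v/t² is dimensionally incorrect.

LHS (a): [L T^-2]
RHS (v/t²): [L T^-3] ✗

The dimensions do not match. The other three equations balance.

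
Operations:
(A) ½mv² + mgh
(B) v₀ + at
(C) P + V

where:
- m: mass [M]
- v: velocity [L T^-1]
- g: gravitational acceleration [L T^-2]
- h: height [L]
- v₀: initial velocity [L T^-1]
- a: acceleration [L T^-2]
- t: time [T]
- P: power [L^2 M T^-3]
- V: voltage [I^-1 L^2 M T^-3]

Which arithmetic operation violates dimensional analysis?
(C) P + V

(A) ½mv² + mgh: ½mv² [L^2 M T^-2] and mgh [L^2 M T^-2] — same dimensions ✓
(B) v₀ + at: v₀ [L T^-1] and at [L T^-1] — same dimensions ✓
(C) P + V: P [L^2 M T^-3] and V [I^-1 L^2 M T^-3] — different dimensions cannot be added/subtracted ✗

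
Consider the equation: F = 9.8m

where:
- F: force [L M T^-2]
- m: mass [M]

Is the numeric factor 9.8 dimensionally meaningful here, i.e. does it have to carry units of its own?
Yes

F has dimensions [L M T^-2], while m alone has dimensions [M]. For the equation to balance, the factor 9.8 must carry dimensions [L T^-2] — it is a dimensional constant (a numerical value of a physical quantity with its units suppressed), not a pure number.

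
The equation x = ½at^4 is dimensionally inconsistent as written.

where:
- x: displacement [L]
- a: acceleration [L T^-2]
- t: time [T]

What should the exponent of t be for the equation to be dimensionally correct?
The exponent of t should be 2: x = ½at^2

The LHS x has dimensions [L]; t has dimensions [T].
As written, the RHS ½at^4 (exponent 4 on t) has dimensions [L T^2], which does not match.
With exponent 2, the RHS ½at^2 has dimensions [L], matching the LHS.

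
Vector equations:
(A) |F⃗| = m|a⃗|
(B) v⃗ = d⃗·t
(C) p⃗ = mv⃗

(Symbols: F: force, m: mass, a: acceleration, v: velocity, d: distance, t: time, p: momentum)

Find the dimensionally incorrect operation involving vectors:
(B) v⃗ = d⃗·t

(A) |F⃗| = m|a⃗|: LHS [L M T^-2], RHS [L M T^-2] ✓ — magnitudes of vectors are scalars
(B) v⃗ = d⃗·t: LHS [L T^-1], RHS [L T] ✗ — velocity is displacement per time; should be d⃗/t
(C) p⃗ = mv⃗: LHS [L M T^-1], RHS [L M T^-1] ✓ — mass (scalar) times velocity (vector)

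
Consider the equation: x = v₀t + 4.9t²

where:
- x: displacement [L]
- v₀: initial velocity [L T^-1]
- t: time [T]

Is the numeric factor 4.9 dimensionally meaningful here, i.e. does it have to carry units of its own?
Yes

x has dimensions [L], while t² alone has dimensions [T^2]. For the equation to balance, the factor 4.9 must carry dimensions [L T^-2] — it is a dimensional constant (a numerical value of a physical quantity with its units suppressed), not a pure number.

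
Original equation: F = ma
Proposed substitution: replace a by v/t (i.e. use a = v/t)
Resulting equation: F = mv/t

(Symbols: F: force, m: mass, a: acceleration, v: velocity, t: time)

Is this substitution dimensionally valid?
Yes

[a] = [L T^-2] and [v/t] = [L T^-2]. These match, so the substitution replaces a quantity by one of the same dimensions and the result F = mv/t has LHS [L M T^-2] vs RHS [L M T^-2] — still consistent.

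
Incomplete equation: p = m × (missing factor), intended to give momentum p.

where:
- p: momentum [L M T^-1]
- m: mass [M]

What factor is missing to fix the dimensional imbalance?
v (velocity), dimensions [L T^-1]

p has dimensions [L M T^-1] and m has dimensions [M].
The missing factor must have dimensions [L M T^-1] / [M] = [L T^-1], i.e. velocity (v).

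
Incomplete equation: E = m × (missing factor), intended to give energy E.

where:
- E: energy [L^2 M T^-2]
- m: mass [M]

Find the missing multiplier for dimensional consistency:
v² (velocity squared), dimensions [L^2 T^-2]

E has dimensions [L^2 M T^-2] and m has dimensions [M].
The missing factor must have dimensions [L^2 M T^-2] / [M] = [L^2 T^-2], i.e. velocity squared (v²).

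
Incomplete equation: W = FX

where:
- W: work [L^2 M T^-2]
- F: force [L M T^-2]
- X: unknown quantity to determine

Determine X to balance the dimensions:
X = d (distance), dimensions [L]

W has dimensions [L^2 M T^-2]; the rest of the RHS (F) has dimensions [L M T^-2].
So X must have dimensions [L] — X = d (distance).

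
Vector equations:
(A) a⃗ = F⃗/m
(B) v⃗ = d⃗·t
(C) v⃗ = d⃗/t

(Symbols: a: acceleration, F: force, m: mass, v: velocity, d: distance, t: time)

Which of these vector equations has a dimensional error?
(B) v⃗ = d⃗·t

(A) a⃗ = F⃗/m: LHS [L T^-2], RHS [L T^-2] ✓ — force (vector) divided by mass (scalar)
(B) v⃗ = d⃗·t: LHS [L T^-1], RHS [L T] ✗ — velocity is displacement per time; should be d⃗/t
(C) v⃗ = d⃗/t: LHS [L T^-1], RHS [L T^-1] ✓ — displacement (vector) divided by time (scalar)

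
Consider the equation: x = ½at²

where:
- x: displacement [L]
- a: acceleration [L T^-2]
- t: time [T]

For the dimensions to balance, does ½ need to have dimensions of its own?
No

x has dimensions [L] and at² already has dimensions [L], so the equation balances without ½ contributing any dimensions. ½ is a pure (dimensionless) number; changing or removing it would not affect dimensional consistency.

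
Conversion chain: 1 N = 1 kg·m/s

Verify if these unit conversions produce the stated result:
The chain is incorrect (it contains an error).

Incorrect: Newton is kg·m/s², not kg·m/s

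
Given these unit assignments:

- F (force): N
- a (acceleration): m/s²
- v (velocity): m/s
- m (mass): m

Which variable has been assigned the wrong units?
m

The variable m (mass) should have units kg, not m.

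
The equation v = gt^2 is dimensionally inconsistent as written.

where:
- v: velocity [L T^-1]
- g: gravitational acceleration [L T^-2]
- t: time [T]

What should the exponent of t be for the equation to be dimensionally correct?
The exponent of t should be 1: v = gt

The LHS v has dimensions [L T^-1]; t has dimensions [T].
As written, the RHS gt^2 (exponent 2 on t) has dimensions [L], which does not match.
With exponent 1, the RHS gt has dimensions [L T^-1], matching the LHS.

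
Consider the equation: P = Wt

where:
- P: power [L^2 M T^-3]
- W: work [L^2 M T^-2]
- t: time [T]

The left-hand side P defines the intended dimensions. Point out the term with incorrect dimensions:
The right-hand side term Wt

P has dimensions [L^2 M T^-3], but Wt has dimensions [L^2 M T^-1], so the term Wt is dimensionally wrong for P.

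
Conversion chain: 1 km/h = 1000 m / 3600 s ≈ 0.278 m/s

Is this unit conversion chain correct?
The chain is correct (no errors).

Correct: 1 km = 1000 m, 1 h = 3600 s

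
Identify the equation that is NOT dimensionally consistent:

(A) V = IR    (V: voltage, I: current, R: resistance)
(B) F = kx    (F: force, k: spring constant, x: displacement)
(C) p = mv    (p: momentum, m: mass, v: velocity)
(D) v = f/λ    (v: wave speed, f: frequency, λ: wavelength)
(D) v = f/λ

The equation (D) v = f/λ is dimensionally incorrect.

LHS (v): [L T^-1]
RHS (f/λ): [L^-1 T^-1] ✗

The dimensions do not match. The other three equations balance.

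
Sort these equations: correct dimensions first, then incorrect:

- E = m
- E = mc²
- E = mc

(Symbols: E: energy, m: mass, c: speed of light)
Dimensionally correct: E = mc²
Dimensionally incorrect: E = m, E = mc
Ordered (correct first, then incorrect): E = mc², E = m, E = mc

- E = m: LHS [L^2 M T^-2], RHS [M] → incorrect ✗
- E = mc²: LHS [L^2 M T^-2], RHS [L^2 M T^-2] → correct ✓
- E = mc: LHS [L^2 M T^-2], RHS [L M T^-1] → incorrect ✗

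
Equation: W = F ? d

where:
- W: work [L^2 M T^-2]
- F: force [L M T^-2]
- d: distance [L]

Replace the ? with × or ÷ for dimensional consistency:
multiplication (×): W = F × d

W [L^2 M T^-2]; F [L M T^-2]; d [L].
F × d → [L^2 M T^-2] ✓
F ÷ d → [M T^-2] ✗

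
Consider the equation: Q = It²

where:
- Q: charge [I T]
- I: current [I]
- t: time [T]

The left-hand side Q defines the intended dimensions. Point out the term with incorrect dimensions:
The right-hand side term It²

Q has dimensions [I T], but It² has dimensions [I T^2], so the term It² is dimensionally wrong for Q.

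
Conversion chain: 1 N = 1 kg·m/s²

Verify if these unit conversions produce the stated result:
The chain is correct (no errors).

Correct: Newton is defined as kg·m/s²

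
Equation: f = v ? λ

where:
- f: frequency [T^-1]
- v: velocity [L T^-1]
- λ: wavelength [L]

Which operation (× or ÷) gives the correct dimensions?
division (÷): f = v ÷ λ

f [T^-1]; v [L T^-1]; λ [L].
v × λ → [L^2 T^-1] ✗
v ÷ λ → [T^-1] ✓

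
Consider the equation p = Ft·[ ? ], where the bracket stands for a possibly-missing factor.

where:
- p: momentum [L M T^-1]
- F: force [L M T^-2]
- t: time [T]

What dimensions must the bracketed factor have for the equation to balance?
Nothing is missing — the bracketed factor must be dimensionless.

p has dimensions [L M T^-1] and Ft already has dimensions [L M T^-1], so p = Ft is dimensionally complete.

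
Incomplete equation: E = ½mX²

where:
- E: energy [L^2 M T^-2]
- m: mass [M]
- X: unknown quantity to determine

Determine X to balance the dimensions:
X = v (velocity), dimensions [L T^-1]

E has dimensions [L^2 M T^-2]; the rest of the RHS (½m) has dimensions [M].
So X² must have dimensions [L^2 T^-2], i.e. X has dimensions [L T^-1] — X = v (velocity).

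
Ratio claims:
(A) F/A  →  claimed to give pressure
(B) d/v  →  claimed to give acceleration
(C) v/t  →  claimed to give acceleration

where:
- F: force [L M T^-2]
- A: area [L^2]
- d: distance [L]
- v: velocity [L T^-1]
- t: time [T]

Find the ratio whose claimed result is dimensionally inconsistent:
(B) d/v does not give acceleration

(A) F/A: [L^-1 M T^-2] = pressure [L^-1 M T^-2] ✓
(B) d/v: [T] ≠ acceleration [L T^-2] ✗
(C) v/t: [L T^-2] = acceleration [L T^-2] ✓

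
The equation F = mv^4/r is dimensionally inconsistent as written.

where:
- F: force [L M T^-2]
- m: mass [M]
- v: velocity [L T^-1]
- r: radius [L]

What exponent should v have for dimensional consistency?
The exponent of v should be 2: F = mv^2/r

The LHS F has dimensions [L M T^-2]; v has dimensions [L T^-1].
As written, the RHS mv^4/r (exponent 4 on v) has dimensions [L^3 M T^-4], which does not match.
With exponent 2, the RHS mv^2/r has dimensions [L M T^-2], matching the LHS.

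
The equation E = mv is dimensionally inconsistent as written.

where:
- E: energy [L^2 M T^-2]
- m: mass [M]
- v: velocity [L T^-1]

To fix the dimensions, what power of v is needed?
The exponent of v should be 2: E = mv^2

The LHS E has dimensions [L^2 M T^-2]; v has dimensions [L T^-1].
As written, the RHS mv (exponent 1 on v) has dimensions [L M T^-1], which does not match.
With exponent 2, the RHS mv^2 has dimensions [L^2 M T^-2], matching the LHS.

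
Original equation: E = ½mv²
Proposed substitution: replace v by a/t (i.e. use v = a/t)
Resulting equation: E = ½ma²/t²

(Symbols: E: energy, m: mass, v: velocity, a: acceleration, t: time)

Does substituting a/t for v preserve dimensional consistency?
No

[v] = [L T^-1] and [a/t] = [L T^-3]. These differ, so the substitution replaces a quantity by one of different dimensions and the result E = ½ma²/t² has LHS [L^2 M T^-2] vs RHS [L^2 M T^-6] — inconsistent.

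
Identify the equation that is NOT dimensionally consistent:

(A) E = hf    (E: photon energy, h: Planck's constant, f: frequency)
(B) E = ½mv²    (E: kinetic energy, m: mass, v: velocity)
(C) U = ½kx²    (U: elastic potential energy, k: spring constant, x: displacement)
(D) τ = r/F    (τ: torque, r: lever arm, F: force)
(D) τ = r/F

The equation (D) τ = r/F is dimensionally incorrect.

LHS (τ): [L^2 M T^-2]
RHS (r/F): [M^-1 T^2] ✗

The dimensions do not match. The other three equations balance.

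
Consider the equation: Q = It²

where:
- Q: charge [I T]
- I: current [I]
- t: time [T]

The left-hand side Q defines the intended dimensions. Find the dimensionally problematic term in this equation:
The right-hand side term It²

Q has dimensions [I T], but It² has dimensions [I T^2], so the term It² is dimensionally wrong for Q.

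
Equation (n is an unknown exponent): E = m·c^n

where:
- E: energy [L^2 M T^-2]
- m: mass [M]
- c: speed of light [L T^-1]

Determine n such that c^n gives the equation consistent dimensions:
n = 2

E has dimensions [L^2 M T^-2]; c has dimensions [L T^-1].
The rest of the RHS has dimensions [M], so c^n must supply [L^2 T^-2].
With n = 2: m·c^2 has dimensions [L^2 M T^-2], matching the LHS ✓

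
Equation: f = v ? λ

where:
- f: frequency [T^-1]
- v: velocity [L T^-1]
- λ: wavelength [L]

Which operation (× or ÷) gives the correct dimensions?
division (÷): f = v ÷ λ

f [T^-1]; v [L T^-1]; λ [L].
v × λ → [L^2 T^-1] ✗
v ÷ λ → [T^-1] ✓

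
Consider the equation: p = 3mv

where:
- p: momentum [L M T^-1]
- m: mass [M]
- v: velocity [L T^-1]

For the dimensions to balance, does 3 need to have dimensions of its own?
No

p has dimensions [L M T^-1] and mv already has dimensions [L M T^-1], so the equation balances without 3 contributing any dimensions. 3 is a pure (dimensionless) number; changing or removing it would not affect dimensional consistency.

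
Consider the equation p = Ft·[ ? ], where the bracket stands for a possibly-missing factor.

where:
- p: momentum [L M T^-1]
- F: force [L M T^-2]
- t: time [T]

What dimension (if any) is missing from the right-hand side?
Nothing is missing — the bracketed factor must be dimensionless.

p has dimensions [L M T^-1] and Ft already has dimensions [L M T^-1], so p = Ft is dimensionally complete.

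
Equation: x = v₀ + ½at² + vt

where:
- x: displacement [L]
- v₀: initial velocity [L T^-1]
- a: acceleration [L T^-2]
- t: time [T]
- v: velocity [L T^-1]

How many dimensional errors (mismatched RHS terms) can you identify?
1

LHS x: [L]
- v₀: [L T^-1] ✗
- ½at²: [L] ✓
- vt: [L] ✓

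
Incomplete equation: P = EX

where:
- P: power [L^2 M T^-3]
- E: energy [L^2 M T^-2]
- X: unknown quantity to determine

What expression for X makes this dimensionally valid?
X = f (inverse time / frequency (1/t)), dimensions [T^-1]

P has dimensions [L^2 M T^-3]; the rest of the RHS (E) has dimensions [L^2 M T^-2].
So X must have dimensions [T^-1] — X = f (inverse time / frequency (1/t)).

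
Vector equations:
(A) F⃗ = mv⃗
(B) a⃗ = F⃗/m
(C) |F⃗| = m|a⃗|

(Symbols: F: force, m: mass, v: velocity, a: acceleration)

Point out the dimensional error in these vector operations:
(A) F⃗ = mv⃗

(A) F⃗ = mv⃗: LHS [L M T^-2], RHS [L M T^-1] ✗ — mass times velocity is momentum, not force; should be ma⃗
(B) a⃗ = F⃗/m: LHS [L T^-2], RHS [L T^-2] ✓ — force (vector) divided by mass (scalar)
(C) |F⃗| = m|a⃗|: LHS [L M T^-2], RHS [L M T^-2] ✓ — magnitudes of vectors are scalars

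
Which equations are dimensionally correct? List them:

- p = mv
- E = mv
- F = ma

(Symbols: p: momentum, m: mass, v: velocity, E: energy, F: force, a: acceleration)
Dimensionally correct: p = mv, F = ma
Dimensionally incorrect: E = mv
Ordered (correct first, then incorrect): p = mv, F = ma, E = mv

- p = mv: LHS [L M T^-1], RHS [L M T^-1] → correct ✓
- E = mv: LHS [L^2 M T^-2], RHS [L M T^-1] → incorrect ✗
- F = ma: LHS [L M T^-2], RHS [L M T^-2] → correct ✓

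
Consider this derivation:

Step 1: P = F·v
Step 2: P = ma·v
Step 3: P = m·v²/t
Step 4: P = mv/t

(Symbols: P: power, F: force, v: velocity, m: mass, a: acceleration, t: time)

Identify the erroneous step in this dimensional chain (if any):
Step 4

Step 1: P = F·v → LHS [L^2 M T^-3], RHS [L^2 M T^-3] ✓
Step 2: P = ma·v → LHS [L^2 M T^-3], RHS [L^2 M T^-3] ✓
Step 3: P = m·v²/t → LHS [L^2 M T^-3], RHS [L^2 M T^-3] ✓
Step 4: P = mv/t → LHS [L^2 M T^-3], RHS [L M T^-2] ✗

The first dimensional inconsistency appears in step 4: P = mv/t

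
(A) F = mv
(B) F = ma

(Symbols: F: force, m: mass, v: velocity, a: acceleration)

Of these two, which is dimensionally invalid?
(A)

(A) F = mv: LHS [L M T^-2], RHS [L M T^-1] ✗
(B) F = ma: LHS [L M T^-2], RHS [L M T^-2] ✓

Expression (A) F = mv is dimensionally incorrect.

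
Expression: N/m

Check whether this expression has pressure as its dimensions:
No

The expression N/m has dimensions [M T^-2], but pressure has dimensions [L^-1 M T^-2].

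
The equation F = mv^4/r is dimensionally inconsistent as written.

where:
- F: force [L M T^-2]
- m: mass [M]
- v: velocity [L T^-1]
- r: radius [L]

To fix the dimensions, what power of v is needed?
The exponent of v should be 2: F = mv^2/r

The LHS F has dimensions [L M T^-2]; v has dimensions [L T^-1].
As written, the RHS mv^4/r (exponent 4 on v) has dimensions [L^3 M T^-4], which does not match.
With exponent 2, the RHS mv^2/r has dimensions [L M T^-2], matching the LHS.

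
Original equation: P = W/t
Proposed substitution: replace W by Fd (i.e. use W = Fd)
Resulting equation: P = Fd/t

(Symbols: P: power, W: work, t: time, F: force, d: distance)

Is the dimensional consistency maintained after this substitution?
Yes

[W] = [L^2 M T^-2] and [Fd] = [L^2 M T^-2]. These match, so the substitution replaces a quantity by one of the same dimensions and the result P = Fd/t has LHS [L^2 M T^-3] vs RHS [L^2 M T^-3] — still consistent.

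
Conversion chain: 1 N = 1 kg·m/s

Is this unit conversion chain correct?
The chain is incorrect (it contains an error).

Incorrect: Newton is kg·m/s², not kg·m/s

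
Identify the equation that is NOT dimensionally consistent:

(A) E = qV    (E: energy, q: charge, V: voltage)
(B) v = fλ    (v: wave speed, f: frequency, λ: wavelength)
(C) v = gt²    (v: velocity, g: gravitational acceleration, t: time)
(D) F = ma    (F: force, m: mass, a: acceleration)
(C) v = gt²

The equation (C) v = gt² is dimensionally incorrect.

LHS (v): [L T^-1]
RHS (gt²): [L] ✗

The dimensions do not match. The other three equations balance.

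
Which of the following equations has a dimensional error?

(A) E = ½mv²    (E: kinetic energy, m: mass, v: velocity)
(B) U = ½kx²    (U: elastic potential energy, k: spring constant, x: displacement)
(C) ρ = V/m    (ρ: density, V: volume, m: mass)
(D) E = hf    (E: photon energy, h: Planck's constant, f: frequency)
(C) ρ = V/m

The equation (C) ρ = V/m is dimensionally incorrect.

LHS (ρ): [L^-3 M]
RHS (V/m): [L^3 M^-1] ✗

The dimensions do not match. The other three equations balance.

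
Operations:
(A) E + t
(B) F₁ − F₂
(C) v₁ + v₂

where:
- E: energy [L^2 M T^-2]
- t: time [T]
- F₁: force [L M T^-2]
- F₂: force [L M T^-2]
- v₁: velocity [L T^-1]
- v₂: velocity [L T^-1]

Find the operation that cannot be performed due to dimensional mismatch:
(A) E + t

(A) E + t: E [L^2 M T^-2] and t [T] — different dimensions cannot be added/subtracted ✗
(B) F₁ − F₂: F₁ [L M T^-2] and F₂ [L M T^-2] — same dimensions ✓
(C) v₁ + v₂: v₁ [L T^-1] and v₂ [L T^-1] — same dimensions ✓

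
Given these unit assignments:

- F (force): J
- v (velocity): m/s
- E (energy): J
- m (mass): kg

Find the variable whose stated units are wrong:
F

The variable F (force) should have units N, not J.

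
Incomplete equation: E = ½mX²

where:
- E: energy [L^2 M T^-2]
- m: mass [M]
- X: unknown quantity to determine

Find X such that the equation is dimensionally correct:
X = v (velocity), dimensions [L T^-1]

E has dimensions [L^2 M T^-2]; the rest of the RHS (½m) has dimensions [M].
So X² must have dimensions [L^2 T^-2], i.e. X has dimensions [L T^-1] — X = v (velocity).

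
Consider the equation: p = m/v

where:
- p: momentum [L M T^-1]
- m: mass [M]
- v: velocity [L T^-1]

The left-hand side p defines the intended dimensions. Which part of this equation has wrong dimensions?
The right-hand side term m/v

p has dimensions [L M T^-1], but m/v has dimensions [L^-1 M T], so the term m/v is dimensionally wrong for p.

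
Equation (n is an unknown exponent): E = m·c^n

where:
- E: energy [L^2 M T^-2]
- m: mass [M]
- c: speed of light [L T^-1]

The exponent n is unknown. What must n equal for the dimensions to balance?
n = 2

E has dimensions [L^2 M T^-2]; c has dimensions [L T^-1].
The rest of the RHS has dimensions [M], so c^n must supply [L^2 T^-2].
With n = 2: m·c^2 has dimensions [L^2 M T^-2], matching the LHS ✓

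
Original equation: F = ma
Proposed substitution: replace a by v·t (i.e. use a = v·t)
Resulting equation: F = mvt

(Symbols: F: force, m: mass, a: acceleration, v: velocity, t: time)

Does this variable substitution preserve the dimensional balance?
No

[a] = [L T^-2] and [v·t] = [L]. These differ, so the substitution replaces a quantity by one of different dimensions and the result F = mvt has LHS [L M T^-2] vs RHS [L M] — inconsistent.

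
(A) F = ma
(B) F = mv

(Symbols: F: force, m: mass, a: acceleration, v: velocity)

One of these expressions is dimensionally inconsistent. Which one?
(B)

(A) F = ma: LHS [L M T^-2], RHS [L M T^-2] ✓
(B) F = mv: LHS [L M T^-2], RHS [L M T^-1] ✗

Expression (B) F = mv is dimensionally incorrect.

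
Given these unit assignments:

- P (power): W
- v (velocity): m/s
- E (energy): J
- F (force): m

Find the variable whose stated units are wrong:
F

The variable F (force) should have units N, not m.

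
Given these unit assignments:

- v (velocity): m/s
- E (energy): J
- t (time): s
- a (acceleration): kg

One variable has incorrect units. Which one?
a

The variable a (acceleration) should have units m/s², not kg.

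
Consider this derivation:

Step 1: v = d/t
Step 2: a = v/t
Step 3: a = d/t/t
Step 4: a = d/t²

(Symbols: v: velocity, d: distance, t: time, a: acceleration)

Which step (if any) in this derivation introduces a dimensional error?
No step introduces an error — all steps are dimensionally consistent.

Step 1: v = d/t → LHS [L T^-1], RHS [L T^-1] ✓
Step 2: a = v/t → LHS [L T^-2], RHS [L T^-2] ✓
Step 3: a = d/t/t → LHS [L T^-2], RHS [L T^-2] ✓
Step 4: a = d/t² → LHS [L T^-2], RHS [L T^-2] ✓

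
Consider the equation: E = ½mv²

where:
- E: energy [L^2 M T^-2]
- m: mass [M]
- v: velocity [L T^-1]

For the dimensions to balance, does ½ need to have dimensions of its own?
No

E has dimensions [L^2 M T^-2] and mv² already has dimensions [L^2 M T^-2], so the equation balances without ½ contributing any dimensions. ½ is a pure (dimensionless) number; changing or removing it would not affect dimensional consistency.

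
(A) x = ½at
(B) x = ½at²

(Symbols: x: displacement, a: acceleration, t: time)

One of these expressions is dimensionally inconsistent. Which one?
(A)

(A) x = ½at: LHS [L], RHS [L T^-1] ✗
(B) x = ½at²: LHS [L], RHS [L] ✓

Expression (A) x = ½at is dimensionally incorrect.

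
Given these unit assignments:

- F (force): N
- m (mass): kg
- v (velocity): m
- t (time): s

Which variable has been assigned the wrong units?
v

The variable v (velocity) should have units m/s, not m.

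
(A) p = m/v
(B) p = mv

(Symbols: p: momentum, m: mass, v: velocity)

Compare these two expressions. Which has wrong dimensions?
(A)

(A) p = m/v: LHS [L M T^-1], RHS [L^-1 M T] ✗
(B) p = mv: LHS [L M T^-1], RHS [L M T^-1] ✓

Expression (A) p = m/v is dimensionally incorrect.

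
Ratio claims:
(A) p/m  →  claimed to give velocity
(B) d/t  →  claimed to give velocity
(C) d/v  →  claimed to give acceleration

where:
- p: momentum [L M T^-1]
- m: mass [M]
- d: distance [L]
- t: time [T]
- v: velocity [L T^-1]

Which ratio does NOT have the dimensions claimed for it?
(C) d/v does not give acceleration

(A) p/m: [L T^-1] = velocity [L T^-1] ✓
(B) d/t: [L T^-1] = velocity [L T^-1] ✓
(C) d/v: [T] ≠ acceleration [L T^-2] ✗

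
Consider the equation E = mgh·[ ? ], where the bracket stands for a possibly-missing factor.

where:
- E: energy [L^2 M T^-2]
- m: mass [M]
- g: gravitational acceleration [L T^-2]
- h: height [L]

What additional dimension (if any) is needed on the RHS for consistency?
Nothing is missing — the bracketed factor must be dimensionless.

E has dimensions [L^2 M T^-2] and mgh already has dimensions [L^2 M T^-2], so E = mgh is dimensionally complete.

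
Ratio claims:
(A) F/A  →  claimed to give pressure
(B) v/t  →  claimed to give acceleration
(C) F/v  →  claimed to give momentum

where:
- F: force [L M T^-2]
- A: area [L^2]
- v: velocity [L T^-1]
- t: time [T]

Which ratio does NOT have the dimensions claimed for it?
(C) F/v does not give momentum

(A) F/A: [L^-1 M T^-2] = pressure [L^-1 M T^-2] ✓
(B) v/t: [L T^-2] = acceleration [L T^-2] ✓
(C) F/v: [M T^-1] ≠ momentum [L M T^-1] ✗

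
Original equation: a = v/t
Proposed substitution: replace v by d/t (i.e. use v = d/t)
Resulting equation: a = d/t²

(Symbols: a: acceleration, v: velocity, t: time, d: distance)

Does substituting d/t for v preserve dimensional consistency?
Yes

[v] = [L T^-1] and [d/t] = [L T^-1]. These match, so the substitution replaces a quantity by one of the same dimensions and the result a = d/t² has LHS [L T^-2] vs RHS [L T^-2] — still consistent.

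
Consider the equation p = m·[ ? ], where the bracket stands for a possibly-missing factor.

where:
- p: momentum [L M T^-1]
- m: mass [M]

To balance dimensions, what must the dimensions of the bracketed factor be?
[L T^-1] — velocity (e.g. v)

p has dimensions [L M T^-1]; m has dimensions [M].
The bracketed factor must supply [L M T^-1] / [M] = [L T^-1].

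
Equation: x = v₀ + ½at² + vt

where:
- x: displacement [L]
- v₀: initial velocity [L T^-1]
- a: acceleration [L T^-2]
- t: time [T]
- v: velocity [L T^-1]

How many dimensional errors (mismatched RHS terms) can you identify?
1

LHS x: [L]
- v₀: [L T^-1] ✗
- ½at²: [L] ✓
- vt: [L] ✓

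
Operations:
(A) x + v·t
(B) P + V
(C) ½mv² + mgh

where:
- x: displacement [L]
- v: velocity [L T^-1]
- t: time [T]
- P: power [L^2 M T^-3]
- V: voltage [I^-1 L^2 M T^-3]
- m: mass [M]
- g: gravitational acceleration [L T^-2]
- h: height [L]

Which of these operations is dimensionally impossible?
(B) P + V

(A) x + v·t: x [L] and v·t [L] — same dimensions ✓
(B) P + V: P [L^2 M T^-3] and V [I^-1 L^2 M T^-3] — different dimensions cannot be added/subtracted ✗
(C) ½mv² + mgh: ½mv² [L^2 M T^-2] and mgh [L^2 M T^-2] — same dimensions ✓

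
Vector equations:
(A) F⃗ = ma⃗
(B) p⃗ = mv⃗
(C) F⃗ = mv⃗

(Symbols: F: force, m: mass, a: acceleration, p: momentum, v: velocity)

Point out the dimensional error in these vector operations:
(C) F⃗ = mv⃗

(A) F⃗ = ma⃗: LHS [L M T^-2], RHS [L M T^-2] ✓ — Force and acceleration are vectors, mass is a scalar
(B) p⃗ = mv⃗: LHS [L M T^-1], RHS [L M T^-1] ✓ — mass (scalar) times velocity (vector)
(C) F⃗ = mv⃗: LHS [L M T^-2], RHS [L M T^-1] ✗ — mass times velocity is momentum, not force; should be ma⃗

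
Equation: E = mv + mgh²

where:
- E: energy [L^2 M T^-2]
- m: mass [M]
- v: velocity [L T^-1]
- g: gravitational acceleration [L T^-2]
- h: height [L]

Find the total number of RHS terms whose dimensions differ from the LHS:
2

LHS E: [L^2 M T^-2]
- mv: [L M T^-1] ✗
- mgh²: [L^3 M T^-2] ✗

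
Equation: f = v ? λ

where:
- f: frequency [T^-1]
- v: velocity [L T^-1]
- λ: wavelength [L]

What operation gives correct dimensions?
division (÷): f = v ÷ λ

f [T^-1]; v [L T^-1]; λ [L].
v × λ → [L^2 T^-1] ✗
v ÷ λ → [T^-1] ✓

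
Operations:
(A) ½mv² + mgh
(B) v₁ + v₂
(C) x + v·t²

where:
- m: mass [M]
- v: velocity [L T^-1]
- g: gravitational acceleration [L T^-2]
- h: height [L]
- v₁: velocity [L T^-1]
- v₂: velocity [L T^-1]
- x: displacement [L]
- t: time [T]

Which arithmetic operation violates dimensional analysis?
(C) x + v·t²

(A) ½mv² + mgh: ½mv² [L^2 M T^-2] and mgh [L^2 M T^-2] — same dimensions ✓
(B) v₁ + v₂: v₁ [L T^-1] and v₂ [L T^-1] — same dimensions ✓
(C) x + v·t²: x [L] and v·t² [L T] — different dimensions cannot be added/subtracted ✗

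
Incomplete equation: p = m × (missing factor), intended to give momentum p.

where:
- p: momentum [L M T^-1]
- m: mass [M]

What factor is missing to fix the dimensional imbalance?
v (velocity), dimensions [L T^-1]

p has dimensions [L M T^-1] and m has dimensions [M].
The missing factor must have dimensions [L M T^-1] / [M] = [L T^-1], i.e. velocity (v).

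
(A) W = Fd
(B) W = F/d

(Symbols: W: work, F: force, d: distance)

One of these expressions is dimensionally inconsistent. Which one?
(B)

(A) W = Fd: LHS [L^2 M T^-2], RHS [L^2 M T^-2] ✓
(B) W = F/d: LHS [L^2 M T^-2], RHS [M T^-2] ✗

Expression (B) W = F/d is dimensionally incorrect.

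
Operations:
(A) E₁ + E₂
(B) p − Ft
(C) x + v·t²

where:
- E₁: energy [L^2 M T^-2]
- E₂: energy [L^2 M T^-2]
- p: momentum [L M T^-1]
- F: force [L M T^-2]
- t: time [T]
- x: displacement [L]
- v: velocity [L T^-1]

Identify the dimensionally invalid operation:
(C) x + v·t²

(A) E₁ + E₂: E₁ [L^2 M T^-2] and E₂ [L^2 M T^-2] — same dimensions ✓
(B) p − Ft: p [L M T^-1] and Ft [L M T^-1] — same dimensions ✓
(C) x + v·t²: x [L] and v·t² [L T] — different dimensions cannot be added/subtracted ✗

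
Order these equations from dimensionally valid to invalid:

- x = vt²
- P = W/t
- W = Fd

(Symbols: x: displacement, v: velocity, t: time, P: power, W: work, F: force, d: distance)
Dimensionally correct: P = W/t, W = Fd
Dimensionally incorrect: x = vt²
Ordered (correct first, then incorrect): P = W/t, W = Fd, x = vt²

- x = vt²: LHS [L], RHS [L T] → incorrect ✗
- P = W/t: LHS [L^2 M T^-3], RHS [L^2 M T^-3] → correct ✓
- W = Fd: LHS [L^2 M T^-2], RHS [L^2 M T^-2] → correct ✓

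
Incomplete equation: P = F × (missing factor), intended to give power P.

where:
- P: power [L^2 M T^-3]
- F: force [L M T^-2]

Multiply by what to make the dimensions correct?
v (velocity), dimensions [L T^-1]

P has dimensions [L^2 M T^-3] and F has dimensions [L M T^-2].
The missing factor must have dimensions [L^2 M T^-3] / [L M T^-2] = [L T^-1], i.e. velocity (v).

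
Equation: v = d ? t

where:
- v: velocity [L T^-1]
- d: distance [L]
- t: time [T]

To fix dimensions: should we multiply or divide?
division (÷): v = d ÷ t

v [L T^-1]; d [L]; t [T].
d × t → [L T] ✗
d ÷ t → [L T^-1] ✓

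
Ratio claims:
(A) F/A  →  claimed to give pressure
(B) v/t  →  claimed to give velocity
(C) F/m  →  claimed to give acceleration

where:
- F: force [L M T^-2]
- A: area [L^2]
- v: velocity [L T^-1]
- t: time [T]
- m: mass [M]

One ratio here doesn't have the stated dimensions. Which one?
(B) v/t does not give velocity

(A) F/A: [L^-1 M T^-2] = pressure [L^-1 M T^-2] ✓
(B) v/t: [L T^-2] ≠ velocity [L T^-1] ✗
(C) F/m: [L T^-2] = acceleration [L T^-2] ✓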